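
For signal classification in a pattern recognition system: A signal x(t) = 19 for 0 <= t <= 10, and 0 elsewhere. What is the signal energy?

Energy = integral of |x(t)|^2 dt over the signal duration
= 19^2 * 10 = 361 * 10 = 3610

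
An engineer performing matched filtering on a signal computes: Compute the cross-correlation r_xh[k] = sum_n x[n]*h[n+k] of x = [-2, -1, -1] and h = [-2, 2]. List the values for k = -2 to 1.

Both sequences indexed from 0 and zero outside their support.
Lags with overlap: k = -2 to 1.
  r_xh[-2] = x[2]*h[0] = 2
  r_xh[-1] = x[1]*h[0] + x[2]*h[1] = 0
  r_xh[0] = x[0]*h[0] + x[1]*h[1] = 2
  r_xh[1] = x[0]*h[1] = -4
r_xh = [2, 0, 2, -4] (for k = -2, ..., 1)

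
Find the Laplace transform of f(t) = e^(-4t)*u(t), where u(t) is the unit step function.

Standard Laplace transform pair:
e^(-at)*u(t) <-> 1/(s+a)
With a = 4: L{e^(-4t)*u(t)} = 1/(s+4), ROC: Re(s) > -4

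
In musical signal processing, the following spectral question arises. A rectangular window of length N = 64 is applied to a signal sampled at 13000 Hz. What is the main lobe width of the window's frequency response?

For a rectangular window of length N,
the main lobe width in frequency is 2*f_s/N.
= 2*13000/64 = 1625/4 Hz
This determines the minimum frequency separation for resolving two sinusoids.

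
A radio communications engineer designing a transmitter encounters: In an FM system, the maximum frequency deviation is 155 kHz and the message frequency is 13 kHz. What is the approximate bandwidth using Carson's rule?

Carson's rule: BW = 2*(delta_f + f_m)
= 2*(155 + 13) kHz = 336 kHz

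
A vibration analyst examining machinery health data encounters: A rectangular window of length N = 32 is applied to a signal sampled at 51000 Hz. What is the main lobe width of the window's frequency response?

For a rectangular window of length N,
the main lobe width in frequency is 2*f_s/N.
= 2*51000/32 = 6375/2 Hz
This determines the minimum frequency separation for resolving two sinusoids.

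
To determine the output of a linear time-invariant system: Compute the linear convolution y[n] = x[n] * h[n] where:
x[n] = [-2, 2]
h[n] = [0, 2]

y[n] = sum_k x[k]*h[n-k]. Output length = len(x) + len(h) - 1 = 2 + 2 - 1 = 3.
y[0] = -2*0 = 0
y[1] = 2*0 + -2*2 = -4
y[2] = 2*2 = 4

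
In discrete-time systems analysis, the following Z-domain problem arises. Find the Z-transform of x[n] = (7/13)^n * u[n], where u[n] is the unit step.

The Z-transform of a^n * u[n] is z/(z-a) for |z| > |a|.
Here a = 7/13, so X(z) = z/(z - (7/13)) = 13z/(13z - 7)
ROC: |z| > 7/13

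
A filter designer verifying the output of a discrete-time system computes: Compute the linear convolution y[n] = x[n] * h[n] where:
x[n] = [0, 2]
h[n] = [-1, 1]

y[n] = sum_k x[k]*h[n-k]. Output length = len(x) + len(h) - 1 = 2 + 2 - 1 = 3.
y[0] = 0*-1 = 0
y[1] = 2*-1 + 0*1 = -2
y[2] = 2*1 = 2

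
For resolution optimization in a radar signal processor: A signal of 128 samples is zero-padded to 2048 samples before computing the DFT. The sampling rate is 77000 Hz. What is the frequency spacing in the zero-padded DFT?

Original DFT: N = 128, resolution = f_s/N = 77000/128 = 9625/16 Hz
Zero-padded DFT: N = 2048, resolution = f_s/N = 77000/2048 = 9625/256 Hz
Zero-padding interpolates the spectrum (finer frequency grid)
but does NOT improve the true spectral resolution (ability to resolve close frequencies).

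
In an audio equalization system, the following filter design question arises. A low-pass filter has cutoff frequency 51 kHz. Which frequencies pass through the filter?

A low-pass filter passes all frequencies below the cutoff frequency 51 kHz and attenuates higher frequencies.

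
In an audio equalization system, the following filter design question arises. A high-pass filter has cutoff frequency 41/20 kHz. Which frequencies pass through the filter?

A high-pass filter passes all frequencies above the cutoff frequency 41/20 kHz and attenuates lower frequencies.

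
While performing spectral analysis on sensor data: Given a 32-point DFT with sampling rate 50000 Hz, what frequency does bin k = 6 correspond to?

The frequency of DFT bin k is: f_k = k * f_s / N
f_6 = 6 * 50000 / 32 = 9375 Hz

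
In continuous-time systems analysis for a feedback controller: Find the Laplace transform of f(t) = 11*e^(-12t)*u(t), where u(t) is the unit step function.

Standard Laplace transform pair:
e^(-at)*u(t) <-> 1/(s+a)
With a = 12: L{11*e^(-12t)*u(t)} = 11/(s+12), ROC: Re(s) > -12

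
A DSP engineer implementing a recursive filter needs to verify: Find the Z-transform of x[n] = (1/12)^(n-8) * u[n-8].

Time-shifting property: if X(z) = Z{x[n]}, then Z{x[n-d]} = z^(-d) * X(z)
X(z) = z/(z - 1/12) for x[n] = (1/12)^n * u[n]
Z{x[n-8]} = z^(-8) * z/(z - 1/12) = z^(-7)/(z - 1/12)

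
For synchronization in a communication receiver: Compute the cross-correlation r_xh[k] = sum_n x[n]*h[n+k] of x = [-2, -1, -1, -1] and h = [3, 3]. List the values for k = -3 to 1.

Both sequences indexed from 0 and zero outside their support.
Lags with overlap: k = -3 to 1.
  r_xh[-3] = x[3]*h[0] = -3
  r_xh[-2] = x[2]*h[0] + x[3]*h[1] = -6
  r_xh[-1] = x[1]*h[0] + x[2]*h[1] = -6
  r_xh[0] = x[0]*h[0] + x[1]*h[1] = -9
  r_xh[1] = x[0]*h[1] = -6
r_xh = [-3, -6, -6, -9, -6] (for k = -3, ..., 1)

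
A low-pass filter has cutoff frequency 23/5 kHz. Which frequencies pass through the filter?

A low-pass filter passes all frequencies below the cutoff frequency 23/5 kHz and attenuates higher frequencies.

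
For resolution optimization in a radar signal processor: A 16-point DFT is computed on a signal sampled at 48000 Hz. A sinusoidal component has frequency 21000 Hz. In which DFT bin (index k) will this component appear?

DFT frequency resolution = f_s/N = 48000/16 = 3000 Hz
Bin index k = f_signal / resolution = 21000 / 3000 = 7
The signal frequency 21000 Hz falls in DFT bin k = 7.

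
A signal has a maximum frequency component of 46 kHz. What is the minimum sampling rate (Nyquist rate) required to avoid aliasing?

By the Nyquist-Shannon sampling theorem,
the minimum sampling rate (Nyquist rate) must be at least 2 * f_max.
Nyquist rate = 2 * 46 kHz = 92 kHz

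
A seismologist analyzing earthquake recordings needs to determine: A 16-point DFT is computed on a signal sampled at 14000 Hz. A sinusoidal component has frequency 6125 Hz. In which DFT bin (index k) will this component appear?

DFT frequency resolution = f_s/N = 14000/16 = 875 Hz
Bin index k = f_signal / resolution = 6125 / 875 = 7
The signal frequency 6125 Hz falls in DFT bin k = 7.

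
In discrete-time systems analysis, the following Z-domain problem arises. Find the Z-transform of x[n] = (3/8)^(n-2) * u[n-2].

Time-shifting property: if X(z) = Z{x[n]}, then Z{x[n-d]} = z^(-d) * X(z)
X(z) = z/(z - 3/8) for x[n] = (3/8)^n * u[n]
Z{x[n-2]} = z^(-2) * z/(z - 3/8) = z^(-1)/(z - 3/8)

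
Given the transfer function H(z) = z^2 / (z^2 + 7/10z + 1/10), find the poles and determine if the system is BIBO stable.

Poles are roots of the denominator: z^2 + 7/10z + 1/10 = 0.
Quadratic formula: z = [-(7/10) +/- sqrt((7/10)^2 - 4*(1/10))] / 2
Discriminant = 49/100 - 2/5 = 9/100; sqrt = 3/10.
z = (-7/10 +/- 3/10) / 2 => z = -1/5 or z = -1/2.
|p1| = 1/2, |p2| = 1/5.
For BIBO stability, all poles must lie inside the unit circle (|p| < 1).
System is STABLE since both |p| < 1.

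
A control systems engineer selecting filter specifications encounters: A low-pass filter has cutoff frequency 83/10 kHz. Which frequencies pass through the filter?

A low-pass filter passes all frequencies below the cutoff frequency 83/10 kHz and attenuates higher frequencies.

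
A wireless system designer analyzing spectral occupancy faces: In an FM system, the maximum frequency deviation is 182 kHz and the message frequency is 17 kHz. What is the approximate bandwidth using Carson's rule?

Carson's rule: BW = 2*(delta_f + f_m)
= 2*(182 + 17) kHz = 398 kHz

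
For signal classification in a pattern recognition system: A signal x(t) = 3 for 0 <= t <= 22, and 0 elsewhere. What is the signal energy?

Energy = integral of |x(t)|^2 dt over the signal duration
= 3^2 * 22 = 9 * 22 = 198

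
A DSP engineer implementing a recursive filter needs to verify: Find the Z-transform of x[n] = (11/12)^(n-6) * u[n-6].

Time-shifting property: if X(z) = Z{x[n]}, then Z{x[n-d]} = z^(-d) * X(z)
X(z) = z/(z - 11/12) for x[n] = (11/12)^n * u[n]
Z{x[n-6]} = z^(-6) * z/(z - 11/12) = z^(-5)/(z - 11/12)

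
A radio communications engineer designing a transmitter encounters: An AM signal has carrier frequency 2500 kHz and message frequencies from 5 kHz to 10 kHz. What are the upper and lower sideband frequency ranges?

Upper sideband (USB) = fc + [fm_low, fm_high] = 2500 + [5, 10] = [2505, 2510] kHz
Lower sideband (LSB) = fc - [fm_high, fm_low] = 2500 - [10, 5] = [2490, 2495] kHz
Total occupied spectrum: 2490 kHz to 2510 kHz (plus carrier at 2500 kHz)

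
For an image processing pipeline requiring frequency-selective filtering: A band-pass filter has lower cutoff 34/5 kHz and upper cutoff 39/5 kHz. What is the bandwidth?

Bandwidth = f_high - f_low
= 39/5 kHz - 34/5 kHz = 1 kHz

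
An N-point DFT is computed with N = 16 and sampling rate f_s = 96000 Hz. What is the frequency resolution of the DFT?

DFT frequency resolution = f_s / N
= 96000 / 16 = 6000 Hz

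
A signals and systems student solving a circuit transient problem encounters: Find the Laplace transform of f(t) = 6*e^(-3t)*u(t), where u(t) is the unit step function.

Standard Laplace transform pair:
e^(-at)*u(t) <-> 1/(s+a)
With a = 3: L{6*e^(-3t)*u(t)} = 6/(s+3), ROC: Re(s) > -3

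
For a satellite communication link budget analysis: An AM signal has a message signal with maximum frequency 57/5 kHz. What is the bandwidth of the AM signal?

In AM (double-sideband), the bandwidth is twice the message frequency.
BW = 2 * f_m = 2 * 57/5 kHz = 114/5 kHz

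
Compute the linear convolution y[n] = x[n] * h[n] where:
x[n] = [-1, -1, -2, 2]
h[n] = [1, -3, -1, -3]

y[n] = sum_k x[k]*h[n-k]. Output length = len(x) + len(h) - 1 = 4 + 4 - 1 = 7.
y[0] = -1*1 = -1
y[1] = -1*1 + -1*-3 = 2
y[2] = -2*1 + -1*-3 + -1*-1 = 2
y[3] = 2*1 + -2*-3 + -1*-1 + -1*-3 = 12
y[4] = 2*-3 + -2*-1 + -1*-3 = -1
y[5] = 2*-1 + -2*-3 = 4
y[6] = 2*-3 = -6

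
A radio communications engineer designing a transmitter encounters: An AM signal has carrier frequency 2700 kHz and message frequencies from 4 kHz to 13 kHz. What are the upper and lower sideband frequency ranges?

Upper sideband (USB) = fc + [fm_low, fm_high] = 2700 + [4, 13] = [2704, 2713] kHz
Lower sideband (LSB) = fc - [fm_high, fm_low] = 2700 - [13, 4] = [2687, 2696] kHz
Total occupied spectrum: 2687 kHz to 2713 kHz (plus carrier at 2700 kHz)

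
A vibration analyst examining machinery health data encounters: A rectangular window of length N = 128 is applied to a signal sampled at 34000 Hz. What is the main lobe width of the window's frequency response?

For a rectangular window of length N,
the main lobe width in frequency is 2*f_s/N.
= 2*34000/128 = 2125/4 Hz
This determines the minimum frequency separation for resolving two sinusoids.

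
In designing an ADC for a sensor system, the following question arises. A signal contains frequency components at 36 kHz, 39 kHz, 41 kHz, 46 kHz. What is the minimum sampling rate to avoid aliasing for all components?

The highest frequency component is f_max = 46 kHz.
Nyquist rate = 2 * f_max = 2 * 46 kHz = 92 kHz.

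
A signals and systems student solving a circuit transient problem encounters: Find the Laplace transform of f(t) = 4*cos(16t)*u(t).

Standard pair: cos(wt)*u(t) <-> s/(s^2+w^2)
With w = 16: L{4*cos(16t)*u(t)} = 4s/(s^2+256)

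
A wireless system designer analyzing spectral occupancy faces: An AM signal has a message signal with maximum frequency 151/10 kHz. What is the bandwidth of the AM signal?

In AM (double-sideband), the bandwidth is twice the message frequency.
BW = 2 * f_m = 2 * 151/10 kHz = 151/5 kHz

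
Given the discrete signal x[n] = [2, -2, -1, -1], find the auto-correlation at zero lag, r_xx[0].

The auto-correlation at zero lag r_xx[0] equals the signal energy.
r_xx[0] = sum of x[n]^2 = 2^2 + (-2)^2 + (-1)^2 + (-1)^2
= 4 + 4 + 1 + 1 = 10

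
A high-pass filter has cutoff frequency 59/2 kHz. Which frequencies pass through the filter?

A high-pass filter passes all frequencies above the cutoff frequency 59/2 kHz and attenuates lower frequencies.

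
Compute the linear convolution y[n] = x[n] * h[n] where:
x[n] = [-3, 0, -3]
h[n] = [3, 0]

y[n] = sum_k x[k]*h[n-k]. Output length = len(x) + len(h) - 1 = 3 + 2 - 1 = 4.
y[0] = -3*3 = -9
y[1] = 0*3 + -3*0 = 0
y[2] = -3*3 + 0*0 = -9
y[3] = -3*0 = 0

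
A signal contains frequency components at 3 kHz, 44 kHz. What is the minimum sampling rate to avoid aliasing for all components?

The highest frequency component is f_max = 44 kHz.
Nyquist rate = 2 * f_max = 2 * 44 kHz = 88 kHz.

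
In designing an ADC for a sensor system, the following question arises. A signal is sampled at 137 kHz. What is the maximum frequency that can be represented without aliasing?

The maximum frequency that can be represented without aliasing
is the Nyquist frequency: f_max = f_s / 2 = 137 kHz / 2 = 137/2 kHz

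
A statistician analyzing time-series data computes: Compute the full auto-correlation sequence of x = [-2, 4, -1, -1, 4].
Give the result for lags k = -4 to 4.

r_xx[k] = sum_m x[m]*x[m+k], indexed from 0, for k = -4 to 4:
  r_xx[-4] = x[4]*x[0] = -8
  r_xx[-3] = x[3]*x[0] + x[4]*x[1] = 18
  r_xx[-2] = x[2]*x[0] + x[3]*x[1] + x[4]*x[2] = -6
  r_xx[-1] = x[1]*x[0] + x[2]*x[1] + x[3]*x[2] + x[4]*x[3] = -15
  r_xx[0] = x[0]*x[0] + x[1]*x[1] + x[2]*x[2] + x[3]*x[3] + x[4]*x[4] = 38
  r_xx[1] = x[0]*x[1] + x[1]*x[2] + x[2]*x[3] + x[3]*x[4] = -15
  r_xx[2] = x[0]*x[2] + x[1]*x[3] + x[2]*x[4] = -6
  r_xx[3] = x[0]*x[3] + x[1]*x[4] = 18
  r_xx[4] = x[0]*x[4] = -8
r_xx = [-8, 18, -6, -15, 38, -15, -6, 18, -8]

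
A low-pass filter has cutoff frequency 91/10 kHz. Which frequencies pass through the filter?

A low-pass filter passes all frequencies below the cutoff frequency 91/10 kHz and attenuates higher frequencies.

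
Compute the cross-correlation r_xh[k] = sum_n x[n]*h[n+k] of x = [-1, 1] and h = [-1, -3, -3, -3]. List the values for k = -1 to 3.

Both sequences indexed from 0 and zero outside their support.
Lags with overlap: k = -1 to 3.
  r_xh[-1] = x[1]*h[0] = -1
  r_xh[0] = x[0]*h[0] + x[1]*h[1] = -2
  r_xh[1] = x[0]*h[1] + x[1]*h[2] = 0
  r_xh[2] = x[0]*h[2] + x[1]*h[3] = 0
  r_xh[3] = x[0]*h[3] = 3
r_xh = [-1, -2, 0, 0, 3] (for k = -1, ..., 3)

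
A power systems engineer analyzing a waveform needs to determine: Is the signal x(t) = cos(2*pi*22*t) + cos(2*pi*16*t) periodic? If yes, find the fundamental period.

f1 = 22 Hz, f2 = 16 Hz
Period T1 = 1/22, T2 = 1/16
Ratio T1/T2 = 16/22, which is rational.
The signal is periodic with fundamental period T = 1/GCD(22,16) = 1/2 s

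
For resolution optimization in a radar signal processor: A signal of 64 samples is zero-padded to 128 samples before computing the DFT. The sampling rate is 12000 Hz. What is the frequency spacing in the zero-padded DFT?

Original DFT: N = 64, resolution = f_s/N = 12000/64 = 375/2 Hz
Zero-padded DFT: N = 128, resolution = f_s/N = 12000/128 = 375/4 Hz
Zero-padding interpolates the spectrum (finer frequency grid)
but does NOT improve the true spectral resolution (ability to resolve close frequencies).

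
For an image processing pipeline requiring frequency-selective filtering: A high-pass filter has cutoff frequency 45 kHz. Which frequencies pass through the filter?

A high-pass filter passes all frequencies above the cutoff frequency 45 kHz and attenuates lower frequencies.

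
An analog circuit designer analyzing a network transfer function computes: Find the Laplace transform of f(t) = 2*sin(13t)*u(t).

Standard pair: sin(wt)*u(t) <-> w/(s^2+w^2)
With w = 13: L{2*sin(13t)*u(t)} = 26/(s^2+169)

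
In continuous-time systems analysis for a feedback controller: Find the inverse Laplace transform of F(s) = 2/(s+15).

Standard pair: k/(s+a) <-> k*e^(-at)*u(t)
With k=2, a=15: f(t) = 2*e^(-15t)*u(t)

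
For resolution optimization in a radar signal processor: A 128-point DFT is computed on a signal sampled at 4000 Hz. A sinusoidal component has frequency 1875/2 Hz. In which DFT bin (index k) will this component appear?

DFT frequency resolution = f_s/N = 4000/128 = 125/4 Hz
Bin index k = f_signal / resolution = 1875/2 / 125/4 = 30
The signal frequency 1875/2 Hz falls in DFT bin k = 30.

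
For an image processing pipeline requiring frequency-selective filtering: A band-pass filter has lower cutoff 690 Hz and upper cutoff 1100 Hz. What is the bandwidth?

Bandwidth = f_high - f_low
= 1100 Hz - 690 Hz = 410 Hz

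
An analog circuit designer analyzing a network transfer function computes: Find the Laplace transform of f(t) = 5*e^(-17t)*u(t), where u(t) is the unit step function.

Standard Laplace transform pair:
e^(-at)*u(t) <-> 1/(s+a)
With a = 17: L{5*e^(-17t)*u(t)} = 5/(s+17), ROC: Re(s) > -17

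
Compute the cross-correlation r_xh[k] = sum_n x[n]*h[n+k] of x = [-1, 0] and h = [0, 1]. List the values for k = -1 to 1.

Both sequences indexed from 0 and zero outside their support.
Lags with overlap: k = -1 to 1.
  r_xh[-1] = x[1]*h[0] = 0
  r_xh[0] = x[0]*h[0] + x[1]*h[1] = 0
  r_xh[1] = x[0]*h[1] = -1
r_xh = [0, 0, -1] (for k = -1, ..., 1)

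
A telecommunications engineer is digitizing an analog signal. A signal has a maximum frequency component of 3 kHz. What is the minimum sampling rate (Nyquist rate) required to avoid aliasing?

By the Nyquist-Shannon sampling theorem,
the minimum sampling rate (Nyquist rate) must be at least 2 * f_max.
Nyquist rate = 2 * 3 kHz = 6 kHz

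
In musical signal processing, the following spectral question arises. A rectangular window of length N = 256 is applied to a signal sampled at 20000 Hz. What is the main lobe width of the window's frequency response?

For a rectangular window of length N,
the main lobe width in frequency is 2*f_s/N.
= 2*20000/256 = 625/4 Hz
This determines the minimum frequency separation for resolving two sinusoids.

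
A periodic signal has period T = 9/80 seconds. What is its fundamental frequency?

The fundamental frequency is the reciprocal of the period.
f = 1/T = 1/(9/80) = 80/9 Hz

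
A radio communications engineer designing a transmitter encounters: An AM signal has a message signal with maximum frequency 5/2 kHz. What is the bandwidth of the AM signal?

In AM (double-sideband), the bandwidth is twice the message frequency.
BW = 2 * f_m = 2 * 5/2 kHz = 5 kHz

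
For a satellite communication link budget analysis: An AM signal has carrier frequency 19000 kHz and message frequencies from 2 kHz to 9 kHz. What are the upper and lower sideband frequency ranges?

Upper sideband (USB) = fc + [fm_low, fm_high] = 19000 + [2, 9] = [19002, 19009] kHz
Lower sideband (LSB) = fc - [fm_high, fm_low] = 19000 - [9, 2] = [18991, 18998] kHz
Total occupied spectrum: 18991 kHz to 19009 kHz (plus carrier at 19000 kHz)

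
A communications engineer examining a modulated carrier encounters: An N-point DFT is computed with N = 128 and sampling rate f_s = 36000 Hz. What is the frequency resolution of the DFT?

DFT frequency resolution = f_s / N
= 36000 / 128 = 1125/4 Hz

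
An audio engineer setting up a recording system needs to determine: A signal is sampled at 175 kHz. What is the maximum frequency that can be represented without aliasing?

The maximum frequency that can be represented without aliasing
is the Nyquist frequency: f_max = f_s / 2 = 175 kHz / 2 = 175/2 kHz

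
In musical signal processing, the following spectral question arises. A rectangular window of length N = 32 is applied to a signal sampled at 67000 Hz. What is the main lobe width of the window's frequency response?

For a rectangular window of length N,
the main lobe width in frequency is 2*f_s/N.
= 2*67000/32 = 8375/2 Hz
This determines the minimum frequency separation for resolving two sinusoids.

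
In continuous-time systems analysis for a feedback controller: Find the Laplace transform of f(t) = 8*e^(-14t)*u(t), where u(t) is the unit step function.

Standard Laplace transform pair:
e^(-at)*u(t) <-> 1/(s+a)
With a = 14: L{8*e^(-14t)*u(t)} = 8/(s+14), ROC: Re(s) > -14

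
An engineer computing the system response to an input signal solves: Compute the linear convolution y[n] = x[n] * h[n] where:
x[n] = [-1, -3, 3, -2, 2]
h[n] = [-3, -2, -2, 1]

y[n] = sum_k x[k]*h[n-k]. Output length = len(x) + len(h) - 1 = 5 + 4 - 1 = 8.
y[0] = -1*-3 = 3
y[1] = -3*-3 + -1*-2 = 11
y[2] = 3*-3 + -3*-2 + -1*-2 = -1
y[3] = -2*-3 + 3*-2 + -3*-2 + -1*1 = 5
y[4] = 2*-3 + -2*-2 + 3*-2 + -3*1 = -11
y[5] = 2*-2 + -2*-2 + 3*1 = 3
y[6] = 2*-2 + -2*1 = -6
y[7] = 2*1 = 2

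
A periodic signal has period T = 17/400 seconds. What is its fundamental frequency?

The fundamental frequency is the reciprocal of the period.
f = 1/T = 1/(17/400) = 400/17 Hz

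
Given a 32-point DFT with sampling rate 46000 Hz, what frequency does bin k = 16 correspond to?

The frequency of DFT bin k is: f_k = k * f_s / N
f_16 = 16 * 46000 / 32 = 23000 Hz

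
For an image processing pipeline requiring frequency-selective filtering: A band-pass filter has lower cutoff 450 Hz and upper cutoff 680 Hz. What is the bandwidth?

Bandwidth = f_high - f_low
= 680 Hz - 450 Hz = 230 Hz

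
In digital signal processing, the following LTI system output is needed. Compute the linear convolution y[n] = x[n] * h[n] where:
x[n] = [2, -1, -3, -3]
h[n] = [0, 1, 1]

y[n] = sum_k x[k]*h[n-k]. Output length = len(x) + len(h) - 1 = 4 + 3 - 1 = 6.
y[0] = 2*0 = 0
y[1] = -1*0 + 2*1 = 2
y[2] = -3*0 + -1*1 + 2*1 = 1
y[3] = -3*0 + -3*1 + -1*1 = -4
y[4] = -3*1 + -3*1 = -6
y[5] = -3*1 = -3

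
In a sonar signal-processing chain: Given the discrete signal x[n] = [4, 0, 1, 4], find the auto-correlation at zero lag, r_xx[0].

The auto-correlation at zero lag r_xx[0] equals the signal energy.
r_xx[0] = sum of x[n]^2 = 4^2 + 0^2 + 1^2 + 4^2
= 16 + 0 + 1 + 16 = 33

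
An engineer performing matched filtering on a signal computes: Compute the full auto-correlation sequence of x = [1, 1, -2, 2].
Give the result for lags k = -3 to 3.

r_xx[k] = sum_m x[m]*x[m+k], indexed from 0, for k = -3 to 3:
  r_xx[-3] = x[3]*x[0] = 2
  r_xx[-2] = x[2]*x[0] + x[3]*x[1] = 0
  r_xx[-1] = x[1]*x[0] + x[2]*x[1] + x[3]*x[2] = -5
  r_xx[0] = x[0]*x[0] + x[1]*x[1] + x[2]*x[2] + x[3]*x[3] = 10
  r_xx[1] = x[0]*x[1] + x[1]*x[2] + x[2]*x[3] = -5
  r_xx[2] = x[0]*x[2] + x[1]*x[3] = 0
  r_xx[3] = x[0]*x[3] = 2
r_xx = [2, 0, -5, 10, -5, 0, 2]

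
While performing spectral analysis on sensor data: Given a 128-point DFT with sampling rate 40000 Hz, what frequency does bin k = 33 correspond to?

The frequency of DFT bin k is: f_k = k * f_s / N
f_33 = 33 * 40000 / 128 = 20625/2 Hz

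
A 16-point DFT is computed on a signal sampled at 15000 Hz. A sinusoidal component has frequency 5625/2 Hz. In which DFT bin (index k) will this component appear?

DFT frequency resolution = f_s/N = 15000/16 = 1875/2 Hz
Bin index k = f_signal / resolution = 5625/2 / 1875/2 = 3
The signal frequency 5625/2 Hz falls in DFT bin k = 3.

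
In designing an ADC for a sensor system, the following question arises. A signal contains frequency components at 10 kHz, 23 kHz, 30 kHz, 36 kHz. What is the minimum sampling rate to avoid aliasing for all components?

The highest frequency component is f_max = 36 kHz.
Nyquist rate = 2 * f_max = 2 * 36 kHz = 72 kHz.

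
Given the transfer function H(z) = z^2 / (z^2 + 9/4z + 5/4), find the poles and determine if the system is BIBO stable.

Poles are roots of the denominator: z^2 + 9/4z + 5/4 = 0.
Quadratic formula: z = [-(9/4) +/- sqrt((9/4)^2 - 4*(5/4))] / 2
Discriminant = 81/16 - 5 = 1/16; sqrt = 1/4.
z = (-9/4 +/- 1/4) / 2 => z = -1 or z = -5/4.
|p1| = 5/4, |p2| = 1.
For BIBO stability, all poles must lie inside the unit circle (|p| < 1).
System is UNSTABLE since at least one |p| >= 1.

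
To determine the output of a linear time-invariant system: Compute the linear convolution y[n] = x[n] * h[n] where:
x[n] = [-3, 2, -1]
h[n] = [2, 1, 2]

y[n] = sum_k x[k]*h[n-k]. Output length = len(x) + len(h) - 1 = 3 + 3 - 1 = 5.
y[0] = -3*2 = -6
y[1] = 2*2 + -3*1 = 1
y[2] = -1*2 + 2*1 + -3*2 = -6
y[3] = -1*1 + 2*2 = 3
y[4] = -1*2 = -2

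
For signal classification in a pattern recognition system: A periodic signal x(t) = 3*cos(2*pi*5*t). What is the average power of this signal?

Average power of A*cos(wt) is A^2/2.
P = 3^2 / 2 = 9/2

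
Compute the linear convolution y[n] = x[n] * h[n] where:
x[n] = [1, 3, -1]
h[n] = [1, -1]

y[n] = sum_k x[k]*h[n-k]. Output length = len(x) + len(h) - 1 = 3 + 2 - 1 = 4.
y[0] = 1*1 = 1
y[1] = 3*1 + 1*-1 = 2
y[2] = -1*1 + 3*-1 = -4
y[3] = -1*-1 = 1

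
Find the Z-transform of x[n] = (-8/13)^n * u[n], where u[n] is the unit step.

The Z-transform of a^n * u[n] is z/(z-a) for |z| > |a|.
Here a = -8/13, so X(z) = z/(z - (-8/13)) = 13z/(13z + 8)
ROC: |z| > 8/13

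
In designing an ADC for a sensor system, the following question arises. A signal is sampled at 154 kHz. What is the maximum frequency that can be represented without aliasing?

The maximum frequency that can be represented without aliasing
is the Nyquist frequency: f_max = f_s / 2 = 154 kHz / 2 = 77 kHz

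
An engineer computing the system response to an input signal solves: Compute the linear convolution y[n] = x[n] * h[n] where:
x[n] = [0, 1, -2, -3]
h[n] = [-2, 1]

y[n] = sum_k x[k]*h[n-k]. Output length = len(x) + len(h) - 1 = 4 + 2 - 1 = 5.
y[0] = 0*-2 = 0
y[1] = 1*-2 + 0*1 = -2
y[2] = -2*-2 + 1*1 = 5
y[3] = -3*-2 + -2*1 = 4
y[4] = -3*1 = -3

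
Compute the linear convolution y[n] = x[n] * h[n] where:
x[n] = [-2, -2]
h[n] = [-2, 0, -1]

y[n] = sum_k x[k]*h[n-k]. Output length = len(x) + len(h) - 1 = 2 + 3 - 1 = 4.
y[0] = -2*-2 = 4
y[1] = -2*-2 + -2*0 = 4
y[2] = -2*0 + -2*-1 = 2
y[3] = -2*-1 = 2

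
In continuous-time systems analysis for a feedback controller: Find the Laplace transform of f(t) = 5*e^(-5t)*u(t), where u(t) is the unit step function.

Standard Laplace transform pair:
e^(-at)*u(t) <-> 1/(s+a)
With a = 5: L{5*e^(-5t)*u(t)} = 5/(s+5), ROC: Re(s) > -5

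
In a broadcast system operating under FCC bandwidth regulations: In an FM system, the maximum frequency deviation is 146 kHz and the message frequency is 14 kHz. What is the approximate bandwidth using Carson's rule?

Carson's rule: BW = 2*(delta_f + f_m)
= 2*(146 + 14) kHz = 320 kHz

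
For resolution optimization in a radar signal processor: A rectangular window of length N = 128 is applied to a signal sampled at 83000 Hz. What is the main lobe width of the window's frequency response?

For a rectangular window of length N,
the main lobe width in frequency is 2*f_s/N.
= 2*83000/128 = 10375/8 Hz
This determines the minimum frequency separation for resolving two sinusoids.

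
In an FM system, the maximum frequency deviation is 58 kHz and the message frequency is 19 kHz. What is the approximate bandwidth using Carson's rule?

Carson's rule: BW = 2*(delta_f + f_m)
= 2*(58 + 19) kHz = 154 kHz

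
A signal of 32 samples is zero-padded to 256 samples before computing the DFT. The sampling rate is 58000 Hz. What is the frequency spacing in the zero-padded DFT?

Original DFT: N = 32, resolution = f_s/N = 58000/32 = 3625/2 Hz
Zero-padded DFT: N = 256, resolution = f_s/N = 58000/256 = 3625/16 Hz
Zero-padding interpolates the spectrum (finer frequency grid)
but does NOT improve the true spectral resolution (ability to resolve close frequencies).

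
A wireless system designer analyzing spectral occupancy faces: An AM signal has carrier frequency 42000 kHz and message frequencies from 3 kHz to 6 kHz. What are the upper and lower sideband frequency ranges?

Upper sideband (USB) = fc + [fm_low, fm_high] = 42000 + [3, 6] = [42003, 42006] kHz
Lower sideband (LSB) = fc - [fm_high, fm_low] = 42000 - [6, 3] = [41994, 41997] kHz
Total occupied spectrum: 41994 kHz to 42006 kHz (plus carrier at 42000 kHz)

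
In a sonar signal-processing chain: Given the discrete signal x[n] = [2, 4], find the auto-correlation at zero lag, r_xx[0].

The auto-correlation at zero lag r_xx[0] equals the signal energy.
r_xx[0] = sum of x[n]^2 = 2^2 + 4^2
= 4 + 16 = 20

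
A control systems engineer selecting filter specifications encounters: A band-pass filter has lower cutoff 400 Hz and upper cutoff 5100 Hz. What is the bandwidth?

Bandwidth = f_high - f_low
= 5100 Hz - 400 Hz = 4700 Hz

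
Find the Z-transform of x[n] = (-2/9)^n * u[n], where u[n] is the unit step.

The Z-transform of a^n * u[n] is z/(z-a) for |z| > |a|.
Here a = -2/9, so X(z) = z/(z - (-2/9)) = 9z/(9z + 2)
ROC: |z| > 2/9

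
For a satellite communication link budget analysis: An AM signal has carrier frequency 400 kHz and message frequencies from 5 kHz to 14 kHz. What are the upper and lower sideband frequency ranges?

Upper sideband (USB) = fc + [fm_low, fm_high] = 400 + [5, 14] = [405, 414] kHz
Lower sideband (LSB) = fc - [fm_high, fm_low] = 400 - [14, 5] = [386, 395] kHz
Total occupied spectrum: 386 kHz to 414 kHz (plus carrier at 400 kHz)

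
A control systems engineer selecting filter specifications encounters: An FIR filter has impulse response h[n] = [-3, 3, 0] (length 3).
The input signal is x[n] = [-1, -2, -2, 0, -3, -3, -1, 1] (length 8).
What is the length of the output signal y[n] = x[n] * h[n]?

For linear convolution, the output length is:
len(y) = len(x) + len(h) - 1 = 8 + 3 - 1 = 10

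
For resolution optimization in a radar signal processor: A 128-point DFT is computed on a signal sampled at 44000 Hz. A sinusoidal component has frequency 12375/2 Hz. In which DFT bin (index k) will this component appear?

DFT frequency resolution = f_s/N = 44000/128 = 1375/4 Hz
Bin index k = f_signal / resolution = 12375/2 / 1375/4 = 18
The signal frequency 12375/2 Hz falls in DFT bin k = 18.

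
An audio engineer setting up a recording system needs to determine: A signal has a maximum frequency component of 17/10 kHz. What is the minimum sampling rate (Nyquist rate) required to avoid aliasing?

By the Nyquist-Shannon sampling theorem,
the minimum sampling rate (Nyquist rate) must be at least 2 * f_max.
Nyquist rate = 2 * 17/10 kHz = 17/5 kHz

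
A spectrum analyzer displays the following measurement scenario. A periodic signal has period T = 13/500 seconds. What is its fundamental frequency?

The fundamental frequency is the reciprocal of the period.
f = 1/T = 1/(13/500) = 500/13 Hz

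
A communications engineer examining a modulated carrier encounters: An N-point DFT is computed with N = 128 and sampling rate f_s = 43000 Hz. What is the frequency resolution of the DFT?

DFT frequency resolution = f_s / N
= 43000 / 128 = 5375/16 Hz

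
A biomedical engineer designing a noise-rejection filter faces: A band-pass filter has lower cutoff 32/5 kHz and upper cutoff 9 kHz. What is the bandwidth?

Bandwidth = f_high - f_low
= 9 kHz - 32/5 kHz = 13/5 kHz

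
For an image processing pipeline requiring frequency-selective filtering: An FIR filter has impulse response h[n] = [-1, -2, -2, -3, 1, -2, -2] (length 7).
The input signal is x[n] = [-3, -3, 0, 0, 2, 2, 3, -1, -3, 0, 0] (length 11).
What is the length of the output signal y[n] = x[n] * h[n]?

For linear convolution, the output length is:
len(y) = len(x) + len(h) - 1 = 11 + 7 - 1 = 17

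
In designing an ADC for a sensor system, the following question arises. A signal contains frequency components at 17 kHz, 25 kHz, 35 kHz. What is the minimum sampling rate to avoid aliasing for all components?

The highest frequency component is f_max = 35 kHz.
Nyquist rate = 2 * f_max = 2 * 35 kHz = 70 kHz.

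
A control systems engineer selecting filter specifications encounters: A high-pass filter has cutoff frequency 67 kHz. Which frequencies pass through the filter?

A high-pass filter passes all frequencies above the cutoff frequency 67 kHz and attenuates lower frequencies.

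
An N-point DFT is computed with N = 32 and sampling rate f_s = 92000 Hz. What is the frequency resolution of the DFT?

DFT frequency resolution = f_s / N
= 92000 / 32 = 2875 Hz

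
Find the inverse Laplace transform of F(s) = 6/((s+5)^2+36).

Standard pair: w/((s+a)^2+w^2) <-> e^(-at)*sin(wt)*u(t)
With a=5, w=6: f(t) = e^(-5t)*sin(6t)*u(t)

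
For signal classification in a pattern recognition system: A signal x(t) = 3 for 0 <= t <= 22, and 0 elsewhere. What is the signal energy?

Energy = integral of |x(t)|^2 dt over the signal duration
= 3^2 * 22 = 9 * 22 = 198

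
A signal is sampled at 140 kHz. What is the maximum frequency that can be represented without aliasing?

The maximum frequency that can be represented without aliasing
is the Nyquist frequency: f_max = f_s / 2 = 140 kHz / 2 = 70 kHz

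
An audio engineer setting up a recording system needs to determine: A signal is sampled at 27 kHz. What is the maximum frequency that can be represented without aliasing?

The maximum frequency that can be represented without aliasing
is the Nyquist frequency: f_max = f_s / 2 = 27 kHz / 2 = 27/2 kHz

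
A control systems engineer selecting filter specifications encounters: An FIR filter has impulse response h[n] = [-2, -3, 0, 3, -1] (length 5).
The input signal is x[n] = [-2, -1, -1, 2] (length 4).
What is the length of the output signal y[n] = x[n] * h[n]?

For linear convolution, the output length is:
len(y) = len(x) + len(h) - 1 = 4 + 5 - 1 = 8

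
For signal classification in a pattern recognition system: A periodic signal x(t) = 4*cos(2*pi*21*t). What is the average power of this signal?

Average power of A*cos(wt) is A^2/2.
P = 4^2 / 2 = 16/2 = 8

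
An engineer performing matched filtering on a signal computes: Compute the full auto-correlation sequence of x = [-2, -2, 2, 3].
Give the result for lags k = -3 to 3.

r_xx[k] = sum_m x[m]*x[m+k], indexed from 0, for k = -3 to 3:
  r_xx[-3] = x[3]*x[0] = -6
  r_xx[-2] = x[2]*x[0] + x[3]*x[1] = -10
  r_xx[-1] = x[1]*x[0] + x[2]*x[1] + x[3]*x[2] = 6
  r_xx[0] = x[0]*x[0] + x[1]*x[1] + x[2]*x[2] + x[3]*x[3] = 21
  r_xx[1] = x[0]*x[1] + x[1]*x[2] + x[2]*x[3] = 6
  r_xx[2] = x[0]*x[2] + x[1]*x[3] = -10
  r_xx[3] = x[0]*x[3] = -6
r_xx = [-6, -10, 6, 21, 6, -10, -6]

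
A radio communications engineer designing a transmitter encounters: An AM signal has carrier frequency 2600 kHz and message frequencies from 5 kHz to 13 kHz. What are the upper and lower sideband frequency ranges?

Upper sideband (USB) = fc + [fm_low, fm_high] = 2600 + [5, 13] = [2605, 2613] kHz
Lower sideband (LSB) = fc - [fm_high, fm_low] = 2600 - [13, 5] = [2587, 2595] kHz
Total occupied spectrum: 2587 kHz to 2613 kHz (plus carrier at 2600 kHz)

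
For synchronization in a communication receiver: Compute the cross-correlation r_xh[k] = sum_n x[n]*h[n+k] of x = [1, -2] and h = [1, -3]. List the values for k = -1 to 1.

Both sequences indexed from 0 and zero outside their support.
Lags with overlap: k = -1 to 1.
  r_xh[-1] = x[1]*h[0] = -2
  r_xh[0] = x[0]*h[0] + x[1]*h[1] = 7
  r_xh[1] = x[0]*h[1] = -3
r_xh = [-2, 7, -3] (for k = -1, ..., 1)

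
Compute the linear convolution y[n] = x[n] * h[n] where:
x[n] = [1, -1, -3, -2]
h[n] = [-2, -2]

y[n] = sum_k x[k]*h[n-k]. Output length = len(x) + len(h) - 1 = 4 + 2 - 1 = 5.
y[0] = 1*-2 = -2
y[1] = -1*-2 + 1*-2 = 0
y[2] = -3*-2 + -1*-2 = 8
y[3] = -2*-2 + -3*-2 = 10
y[4] = -2*-2 = 4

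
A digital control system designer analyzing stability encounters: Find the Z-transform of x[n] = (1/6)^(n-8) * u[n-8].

Time-shifting property: if X(z) = Z{x[n]}, then Z{x[n-d]} = z^(-d) * X(z)
X(z) = z/(z - 1/6) for x[n] = (1/6)^n * u[n]
Z{x[n-8]} = z^(-8) * z/(z - 1/6) = z^(-7)/(z - 1/6)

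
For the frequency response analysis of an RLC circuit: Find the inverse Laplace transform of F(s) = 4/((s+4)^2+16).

Standard pair: w/((s+a)^2+w^2) <-> e^(-at)*sin(wt)*u(t)
With a=4, w=4: f(t) = e^(-4t)*sin(4t)*u(t)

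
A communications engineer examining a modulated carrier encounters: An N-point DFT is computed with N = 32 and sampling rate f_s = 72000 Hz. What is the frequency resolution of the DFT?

DFT frequency resolution = f_s / N
= 72000 / 32 = 2250 Hz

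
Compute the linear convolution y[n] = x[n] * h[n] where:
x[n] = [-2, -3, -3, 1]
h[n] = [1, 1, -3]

y[n] = sum_k x[k]*h[n-k]. Output length = len(x) + len(h) - 1 = 4 + 3 - 1 = 6.
y[0] = -2*1 = -2
y[1] = -3*1 + -2*1 = -5
y[2] = -3*1 + -3*1 + -2*-3 = 0
y[3] = 1*1 + -3*1 + -3*-3 = 7
y[4] = 1*1 + -3*-3 = 10
y[5] = 1*-3 = -3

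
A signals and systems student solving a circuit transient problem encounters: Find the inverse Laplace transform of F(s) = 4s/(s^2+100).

Standard pair: s/(s^2+w^2) <-> cos(wt)*u(t)
With k=4, w=10: f(t) = 4*cos(10t)*u(t)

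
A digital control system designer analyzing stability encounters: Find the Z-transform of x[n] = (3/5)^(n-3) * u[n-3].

Time-shifting property: if X(z) = Z{x[n]}, then Z{x[n-d]} = z^(-d) * X(z)
X(z) = z/(z - 3/5) for x[n] = (3/5)^n * u[n]
Z{x[n-3]} = z^(-3) * z/(z - 3/5) = z^(-2)/(z - 3/5)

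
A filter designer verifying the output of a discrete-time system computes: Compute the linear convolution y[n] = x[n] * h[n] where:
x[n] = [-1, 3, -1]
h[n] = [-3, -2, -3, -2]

y[n] = sum_k x[k]*h[n-k]. Output length = len(x) + len(h) - 1 = 3 + 4 - 1 = 6.
y[0] = -1*-3 = 3
y[1] = 3*-3 + -1*-2 = -7
y[2] = -1*-3 + 3*-2 + -1*-3 = 0
y[3] = -1*-2 + 3*-3 + -1*-2 = -5
y[4] = -1*-3 + 3*-2 = -3
y[5] = -1*-2 = 2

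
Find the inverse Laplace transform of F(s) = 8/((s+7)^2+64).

Standard pair: w/((s+a)^2+w^2) <-> e^(-at)*sin(wt)*u(t)
With a=7, w=8: f(t) = e^(-7t)*sin(8t)*u(t)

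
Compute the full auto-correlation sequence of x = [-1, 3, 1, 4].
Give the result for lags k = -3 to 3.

r_xx[k] = sum_m x[m]*x[m+k], indexed from 0, for k = -3 to 3:
  r_xx[-3] = x[3]*x[0] = -4
  r_xx[-2] = x[2]*x[0] + x[3]*x[1] = 11
  r_xx[-1] = x[1]*x[0] + x[2]*x[1] + x[3]*x[2] = 4
  r_xx[0] = x[0]*x[0] + x[1]*x[1] + x[2]*x[2] + x[3]*x[3] = 27
  r_xx[1] = x[0]*x[1] + x[1]*x[2] + x[2]*x[3] = 4
  r_xx[2] = x[0]*x[2] + x[1]*x[3] = 11
  r_xx[3] = x[0]*x[3] = -4
r_xx = [-4, 11, 4, 27, 4, 11, -4]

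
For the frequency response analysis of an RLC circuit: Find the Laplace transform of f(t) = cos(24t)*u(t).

Standard pair: cos(wt)*u(t) <-> s/(s^2+w^2)
With w = 24: L{cos(24t)*u(t)} = s/(s^2+576)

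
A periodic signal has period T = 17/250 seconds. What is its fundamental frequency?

The fundamental frequency is the reciprocal of the period.
f = 1/T = 1/(17/250) = 250/17 Hz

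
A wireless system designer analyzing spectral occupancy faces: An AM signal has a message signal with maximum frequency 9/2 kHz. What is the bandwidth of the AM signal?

In AM (double-sideband), the bandwidth is twice the message frequency.
BW = 2 * f_m = 2 * 9/2 kHz = 9 kHz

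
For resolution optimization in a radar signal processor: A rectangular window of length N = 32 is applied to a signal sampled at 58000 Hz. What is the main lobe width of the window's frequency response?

For a rectangular window of length N,
the main lobe width in frequency is 2*f_s/N.
= 2*58000/32 = 3625 Hz
This determines the minimum frequency separation for resolving two sinusoids.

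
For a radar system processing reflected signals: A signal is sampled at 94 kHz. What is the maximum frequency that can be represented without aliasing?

The maximum frequency that can be represented without aliasing
is the Nyquist frequency: f_max = f_s / 2 = 94 kHz / 2 = 47 kHz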